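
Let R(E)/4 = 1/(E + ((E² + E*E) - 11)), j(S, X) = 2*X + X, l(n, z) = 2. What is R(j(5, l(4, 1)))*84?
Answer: 336/67 ≈ 5.0149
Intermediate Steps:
j(S, X) = 3*X
R(E) = 4/(-11 + E + 2*E²) (R(E) = 4/(E + ((E² + E*E) - 11)) = 4/(E + ((E² + E²) - 11)) = 4/(E + (2*E² - 11)) = 4/(E + (-11 + 2*E²)) = 4/(-11 + E + 2*E²))
R(j(5, l(4, 1)))*84 = (4/(-11 + 3*2 + 2*(3*2)²))*84 = (4/(-11 + 6 + 2*6²))*84 = (4/(-11 + 6 + 2*36))*84 = (4/(-11 + 6 + 72))*84 = (4/67)*84 = 336/67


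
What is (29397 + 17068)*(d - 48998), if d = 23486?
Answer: -1185415080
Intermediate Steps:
(29397 + 17068)*(d - 48998) = (29397 + 17068)*(23486 - 48998) = 46465*(-25512) = -1185415080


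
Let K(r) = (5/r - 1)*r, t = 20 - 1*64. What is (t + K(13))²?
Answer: 2704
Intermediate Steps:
t = -44 (t = 20 - 64 = -44)
K(r) = r*(-1 + 5/r) (K(r) = (-1 + 5/r)*r = r*(-1 + 5/r))
(t + K(13))² = (-44 + (5 - 1*13))² = (-44 + (5 - 13))² = (-44 - 8)² = (-52)² = 2704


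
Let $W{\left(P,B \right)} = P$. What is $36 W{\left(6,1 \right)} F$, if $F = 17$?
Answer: $3672$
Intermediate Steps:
$36 W{\left(6,1 \right)} F = 36 \cdot 6 \cdot 17 = 216 \cdot 17 = 3672$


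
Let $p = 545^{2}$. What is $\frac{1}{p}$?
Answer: $\frac{1}{297025} \approx 3.3667 \cdot 10^{-6}$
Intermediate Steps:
$p = 297025$
$\frac{1}{p} = \frac{1}{297025}$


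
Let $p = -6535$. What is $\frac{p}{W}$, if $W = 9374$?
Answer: $- \frac{6535}{9374} \approx -0.69714$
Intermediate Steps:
$\frac{p}{W} = - \frac{6535}{9374}$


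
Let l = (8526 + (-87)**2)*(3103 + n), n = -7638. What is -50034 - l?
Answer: 72940791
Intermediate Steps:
l = -72990825 (l = (8526 + (-87)**2)*(3103 - 7638) = (8526 + 7569)*(-4535) = 16095*(-4535) = -72990825)
-50034 - l = -50034 - 1*(-72990825) = -50034 + 72990825 = 72940791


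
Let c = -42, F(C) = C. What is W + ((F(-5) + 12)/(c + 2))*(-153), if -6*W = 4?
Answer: 3133/120 ≈ 26.108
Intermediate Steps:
W = -⅔ (W = -⅙*4 = -⅔ ≈ -0.66667)
W + ((F(-5) + 12)/(c + 2))*(-153) = -⅔ + ((-5 + 12)/(-42 + 2))*(-153) = -⅔ + (7/(-40))*(-153) = -⅔ + (7*(-1/40))*(-153) = -⅔ - 7/40*(-153) = -⅔ + 1071/40 = 3133/120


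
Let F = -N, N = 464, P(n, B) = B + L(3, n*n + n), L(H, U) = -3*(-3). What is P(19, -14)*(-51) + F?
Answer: -209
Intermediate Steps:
L(H, U) = 9
P(n, B) = 9 + B (P(n, B) = B + 9 = 9 + B)
F = -464 (F = -1*464 = -464)
P(19, -14)*(-51) + F = (9 - 14)*(-51) - 464 = -5*(-51) - 464 = 255 - 464 = -209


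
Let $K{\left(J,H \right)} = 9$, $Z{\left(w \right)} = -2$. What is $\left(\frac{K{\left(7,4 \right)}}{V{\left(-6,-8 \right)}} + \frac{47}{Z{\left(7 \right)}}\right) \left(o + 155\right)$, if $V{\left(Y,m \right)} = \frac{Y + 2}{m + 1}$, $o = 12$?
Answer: $- \frac{5177}{4} \approx -1294.3$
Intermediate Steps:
$V{\left(Y,m \right)} = \frac{2 + Y}{1 + m}$
$\left(\frac{K{\left(7,4 \right)}}{V{\left(-6,-8 \right)}} + \frac{47}{Z{\left(7 \right)}}\right) \left(o + 155\right) = \left(\frac{9}{\frac{1}{1 - 8} \left(2 - 6\right)} + \frac{47}{-2}\right) \left(12 + 155\right) = \left(\frac{9}{\frac{1}{-7} \left(-4\right)} + 47 \left(- \frac{1}{2}\right)\right) 167 = \left(\frac{9}{\left(- \frac{1}{7}\right) \left(-4\right)} - \frac{47}{2}\right) 167 = \left(\frac{9}{\frac{4}{7}} - \frac{47}{2}\right) 167 = \left(9 \cdot \frac{7}{4} - \frac{47}{2}\right) 167 = \left(\frac{63}{4} - \frac{47}{2}\right) 167 = \left(- \frac{31}{4}\right) 167 = - \frac{5177}{4}$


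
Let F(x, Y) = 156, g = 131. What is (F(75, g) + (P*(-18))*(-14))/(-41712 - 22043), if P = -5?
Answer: 1104/63755 ≈ 0.017316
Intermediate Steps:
(F(75, g) + (P*(-18))*(-14))/(-41712 - 22043) = (156 - 5*(-18)*(-14))/(-41712 - 22043) = (156 + 90*(-14))/(-63755) = (156 - 1260)*(-1/63755) = -1104*(-1/63755) = 1104/63755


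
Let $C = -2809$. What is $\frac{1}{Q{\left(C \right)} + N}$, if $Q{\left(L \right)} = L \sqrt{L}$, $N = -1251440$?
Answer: $- \frac{1251440}{1588266434729} + \frac{148877 i}{1588266434729} \approx -7.8793 \cdot 10^{-7} + 9.3735 \cdot 10^{-8} i$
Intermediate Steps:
$Q{\left(L \right)} = L^{\frac{3}{2}}$
$\frac{1}{Q{\left(C \right)} + N} = \frac{1}{\left(-2809\right)^{\frac{3}{2}} - 1251440} = \frac{1}{- 148877 i - 1251440} = \frac{1}{-1251440 - 148877 i} = \frac{-1251440 + 148877 i}{1588266434729}$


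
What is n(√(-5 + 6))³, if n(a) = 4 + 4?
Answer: 512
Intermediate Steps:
n(a) = 8
n(√(-5 + 6))³ = 8³ = 512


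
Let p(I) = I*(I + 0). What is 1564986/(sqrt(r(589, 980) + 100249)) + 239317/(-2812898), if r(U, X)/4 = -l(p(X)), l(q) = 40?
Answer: -239317/2812898 + 521662*sqrt(11121)/11121 ≈ 4946.6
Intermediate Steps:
p(I) = I**2 (p(I) = I*I = I**2)
r(U, X) = -160 (r(U, X) = 4*(-1*40) = 4*(-40) = -160)
1564986/(sqrt(r(589, 980) + 100249)) + 239317/(-2812898) = 1564986/(sqrt(-160 + 100249)) + 239317/(-2812898) = 1564986/(sqrt(100089)) + 239317*(-1/2812898) = 1564986/((3*sqrt(11121))) - 239317/2812898 = 1564986*(sqrt(11121)/33363) - 239317/2812898 = 521662*sqrt(11121)/11121 - 239317/2812898 = -239317/2812898 + 521662*sqrt(11121)/11121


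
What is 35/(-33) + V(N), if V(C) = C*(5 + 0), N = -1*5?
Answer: -860/33 ≈ -26.061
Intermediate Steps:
N = -5
V(C) = 5*C (V(C) = C*5 = 5*C)
35/(-33) + V(N) = 35/(-33) + 5*(-5) = 35*(-1/33) - 25 = -35/33 - 25 = -860/33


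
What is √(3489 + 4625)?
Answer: √8114 ≈ 90.078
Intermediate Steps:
√(3489 + 4625) = √8114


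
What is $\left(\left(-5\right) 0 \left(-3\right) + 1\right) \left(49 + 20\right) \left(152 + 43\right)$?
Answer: $13455$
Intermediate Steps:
$\left(\left(-5\right) 0 \left(-3\right) + 1\right) \left(49 + 20\right) \left(152 + 43\right) = \left(0 \left(-3\right) + 1\right) 69 \cdot 195 = \left(0 + 1\right) 69 \cdot 195 = 1 \cdot 69 \cdot 195 = 69 \cdot 195 = 13455$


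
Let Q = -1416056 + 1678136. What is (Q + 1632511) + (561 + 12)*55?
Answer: 1926106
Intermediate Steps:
Q = 262080
(Q + 1632511) + (561 + 12)*55 = (262080 + 1632511) + (561 + 12)*55 = 1894591 + 573*55 = 1894591 + 31515 = 1926106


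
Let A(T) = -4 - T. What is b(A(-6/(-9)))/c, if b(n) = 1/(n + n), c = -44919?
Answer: 1/419244 ≈ 2.3852e-6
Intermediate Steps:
b(n) = 1/(2*n)
b(A(-6/(-9)))/c = (1/(2*(-4 - (-6)/(-9))))/(-44919) = (1/(2*(-4 - (-6)*(-1)/9)))*(-1/44919) = (1/(2*(-4 - 1*2/3)))*(-1/44919) = (1/(2*(-4 - 2/3)))*(-1/44919) = (1/(2*(-14/3)))*(-1/44919) = ((1/2)*(-3/14))*(-1/44919) = -3/28*(-1/44919) = 1/419244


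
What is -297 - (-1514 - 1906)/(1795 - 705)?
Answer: -32031/109 ≈ -293.86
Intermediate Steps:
-297 - (-1514 - 1906)/(1795 - 705) = -297 - (-3420)/1090 = -297 - 1*(-342/109) = -297 + 342/109 = -32031/109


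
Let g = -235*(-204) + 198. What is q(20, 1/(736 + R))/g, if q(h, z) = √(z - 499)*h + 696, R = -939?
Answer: 116/8023 + 10*I*√20563494/4886007 ≈ 0.014458 + 0.009281*I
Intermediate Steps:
q(h, z) = 696 + h*√(-499 + z) (q(h, z) = √(-499 + z)*h + 696 = h*√(-499 + z) + 696 = 696 + h*√(-499 + z))
g = 48138 (g = 47940 + 198 = 48138)
q(20, 1/(736 + R))/g = (696 + 20*√(-499 + 1/(736 - 939)))/48138 = (696 + 20*√(-499 + 1/(-203)))*(1/48138) = (696 + 20*√(-499 - 1/203))*(1/48138) = (696 + 20*√(-101298/203))*(1/48138) = (696 + 20*(I*√20563494/203))*(1/48138) = (696 + 20*I*√20563494/203)*(1/48138) = 116/8023 + 10*I*√20563494/4886007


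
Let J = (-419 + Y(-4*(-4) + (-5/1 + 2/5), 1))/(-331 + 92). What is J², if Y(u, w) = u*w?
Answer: 4153444/1428025 ≈ 2.9085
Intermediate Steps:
J = 2038/1195 (J = (-419 + (-4*(-4) + (-5/1 + 2/5))*1)/(-331 + 92) = (-419 + (16 + (-5*1 + 2*(⅕)))*1)/(-239) = (-419 + (16 + (-5 + ⅖))*1)*(-1/239) = (-419 + (16 - 23/5)*1)*(-1/239) = (-419 + (57/5)*1)*(-1/239) = (-419 + 57/5)*(-1/239) = -2038/5*(-1/239) = 2038/1195 ≈ 1.7054)
J² = (2038/1195)² = 4153444/1428025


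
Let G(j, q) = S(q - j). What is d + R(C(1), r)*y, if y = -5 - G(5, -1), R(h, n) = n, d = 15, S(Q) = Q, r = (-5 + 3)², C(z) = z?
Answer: 19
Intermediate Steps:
r = 4 (r = (-2)² = 4)
G(j, q) = q - j
y = 1 (y = -5 - (-1 - 1*5) = -5 - (-1 - 5) = -5 - 1*(-6) = -5 + 6 = 1)
d + R(C(1), r)*y = 15 + 4*1 = 15 + 4 = 19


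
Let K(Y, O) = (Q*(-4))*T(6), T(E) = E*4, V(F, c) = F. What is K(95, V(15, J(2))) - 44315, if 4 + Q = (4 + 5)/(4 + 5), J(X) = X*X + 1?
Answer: -44027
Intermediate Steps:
J(X) = 1 + X² (J(X) = X² + 1 = 1 + X²)
T(E) = 4*E
Q = -3 (Q = -4 + (4 + 5)/(4 + 5) = -4 + 9/9 = -4 + 9*(⅑) = -4 + 1 = -3)
K(Y, O) = 288 (K(Y, O) = (-3*(-4))*(4*6) = 12*24 = 288)
K(95, V(15, J(2))) - 44315 = 288 - 44315 = -44027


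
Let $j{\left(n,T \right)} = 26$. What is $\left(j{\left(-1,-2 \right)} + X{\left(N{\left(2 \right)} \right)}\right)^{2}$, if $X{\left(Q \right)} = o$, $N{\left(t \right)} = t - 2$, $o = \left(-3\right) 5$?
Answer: $121$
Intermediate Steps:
$o = -15$
$N{\left(t \right)} = -2 + t$
$X{\left(Q \right)} = -15$
$\left(j{\left(-1,-2 \right)} + X{\left(N{\left(2 \right)} \right)}\right)^{2} = \left(26 - 15\right)^{2} = 11^{2} = 121$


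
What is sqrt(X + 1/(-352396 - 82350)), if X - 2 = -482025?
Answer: I*sqrt(91104315831090614)/434746 ≈ 694.28*I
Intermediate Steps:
X = -482023 (X = 2 - 482025 = -482023)
sqrt(X + 1/(-352396 - 82350)) = sqrt(-482023 + 1/(-352396 - 82350)) = sqrt(-482023 + 1/(-434746)) = sqrt(-482023 - 1/434746) = sqrt(-209557571159/434746) = I*sqrt(91104315831090614)/434746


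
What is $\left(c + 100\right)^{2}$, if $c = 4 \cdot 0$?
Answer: $10000$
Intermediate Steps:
$c = 0$
$\left(c + 100\right)^{2} = \left(0 + 100\right)^{2} = 100^{2} = 10000$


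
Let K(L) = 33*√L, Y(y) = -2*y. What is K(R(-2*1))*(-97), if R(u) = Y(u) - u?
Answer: -3201*√6 ≈ -7840.8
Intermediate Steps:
R(u) = -3*u (R(u) = -2*u - u = -3*u)
K(R(-2*1))*(-97) = (33*√(-(-6)))*(-97) = (33*√(-3*(-2)))*(-97) = (33*√6)*(-97) = -3201*√6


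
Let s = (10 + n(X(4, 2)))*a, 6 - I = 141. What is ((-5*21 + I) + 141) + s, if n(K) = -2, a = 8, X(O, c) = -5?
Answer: -35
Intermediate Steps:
I = -135 (I = 6 - 1*141 = 6 - 141 = -135)
s = 64 (s = (10 - 2)*8 = 8*8 = 64)
((-5*21 + I) + 141) + s = ((-5*21 - 135) + 141) + 64 = ((-105 - 135) + 141) + 64 = (-240 + 141) + 64 = -99 + 64 = -35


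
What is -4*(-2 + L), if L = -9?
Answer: 44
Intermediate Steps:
-4*(-2 + L) = -4*(-2 - 9) = -4*(-11) = 44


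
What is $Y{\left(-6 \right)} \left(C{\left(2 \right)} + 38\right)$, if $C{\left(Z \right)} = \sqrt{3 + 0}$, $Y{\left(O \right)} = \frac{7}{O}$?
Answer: $- \frac{133}{3} - \frac{7 \sqrt{3}}{6} \approx -46.354$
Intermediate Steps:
$C{\left(Z \right)} = \sqrt{3}$
$Y{\left(-6 \right)} \left(C{\left(2 \right)} + 38\right) = \frac{7}{-6} \left(\sqrt{3} + 38\right) = 7 \left(- \frac{1}{6}\right) \left(38 + \sqrt{3}\right) = - \frac{7 \left(38 + \sqrt{3}\right)}{6} = - \frac{133}{3} - \frac{7 \sqrt{3}}{6}$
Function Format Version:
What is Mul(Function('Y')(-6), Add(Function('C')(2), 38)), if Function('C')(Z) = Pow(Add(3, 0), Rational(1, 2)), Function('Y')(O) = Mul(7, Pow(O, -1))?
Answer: Add(Rational(-133, 3), Mul(Rational(-7, 6), Pow(3, Rational(1, 2)))) ≈ -46.354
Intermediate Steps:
Function('C')(Z) = Pow(3, Rational(1, 2))
Mul(Function('Y')(-6), Add(Function('C')(2), 38)) = Mul(Mul(7, Pow(-6, -1)), Add(Pow(3, Rational(1, 2)), 38)) = Mul(Mul(7, Rational(-1, 6)), Add(38, Pow(3, Rational(1, 2)))) = Mul(Rational(-7, 6), Add(38, Pow(3, Rational(1, 2)))) = Add(Rational(-133, 3), Mul(Rational(-7, 6), Pow(3, Rational(1, 2))))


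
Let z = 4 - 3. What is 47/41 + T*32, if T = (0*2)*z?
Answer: 47/41 ≈ 1.1463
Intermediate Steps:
z = 1
T = 0 (T = (0*2)*1 = 0*1 = 0)
47/41 + T*32 = 47/41 + 0*32 = 47*(1/41) + 0 = 47/41 + 0 = 47/41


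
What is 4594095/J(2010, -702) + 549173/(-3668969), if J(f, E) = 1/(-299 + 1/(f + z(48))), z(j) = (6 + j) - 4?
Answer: -2076403313410551005/1511615228 ≈ -1.3736e+9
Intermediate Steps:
z(j) = 2 + j
J(f, E) = 1/(-299 + 1/(50 + f)) (J(f, E) = 1/(-299 + 1/(f + (2 + 48))) = 1/(-299 + 1/(f + 50)) = 1/(-299 + 1/(50 + f)))
4594095/J(2010, -702) + 549173/(-3668969) = 4594095/(((-50 - 1*2010)/(14949 + 299*2010))) + 549173/(-3668969) = 4594095/(((-50 - 2010)/(14949 + 600990))) + 549173*(-1/3668969) = 4594095/((-2060/615939)) - 549173/3668969 = 4594095/(((1/615939)*(-2060))) - 549173/3668969 = 4594095/(-2060/615939) - 549173/3668969 = 4594095*(-615939/2060) - 549173/3668969 = -565936456041/412 - 549173/3668969 = -2076403313410551005/1511615228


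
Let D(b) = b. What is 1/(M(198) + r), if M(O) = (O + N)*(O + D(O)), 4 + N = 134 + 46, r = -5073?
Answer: 1/143031 ≈ 6.9915e-6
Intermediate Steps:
N = 176 (N = -4 + (134 + 46) = -4 + 180 = 176)
M(O) = 2*O*(176 + O) (M(O) = (O + 176)*(O + O) = (176 + O)*(2*O) = 2*O*(176 + O))
1/(M(198) + r) = 1/(2*198*(176 + 198) - 5073) = 1/(2*198*374 - 5073) = 1/(148104 - 5073) = 1/143031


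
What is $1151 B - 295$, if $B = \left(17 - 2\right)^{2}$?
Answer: $258680$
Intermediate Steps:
$B = 225$ ($B = 15^{2} = 225$)
$1151 B - 295 = 1151 \cdot 225 - 295 = 258975 - 295 = 258680$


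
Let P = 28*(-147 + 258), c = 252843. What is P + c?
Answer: 255951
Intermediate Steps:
P = 3108 (P = 28*111 = 3108)
P + c = 3108 + 252843 = 255951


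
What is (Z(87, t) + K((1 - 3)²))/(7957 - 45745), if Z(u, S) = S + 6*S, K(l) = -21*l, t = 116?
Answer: -182/9447 ≈ -0.019265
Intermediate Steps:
Z(u, S) = 7*S
(Z(87, t) + K((1 - 3)²))/(7957 - 45745) = (7*116 - 21*(1 - 3)²)/(7957 - 45745) = (812 - 21*(-2)²)/(-37788) = (812 - 21*4)*(-1/37788) = (812 - 84)*(-1/37788) = 728*(-1/37788) = -182/9447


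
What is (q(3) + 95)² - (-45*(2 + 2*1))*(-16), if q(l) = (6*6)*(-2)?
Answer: -2351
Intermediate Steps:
q(l) = -72 (q(l) = 36*(-2) = -72)
(q(3) + 95)² - (-45*(2 + 2*1))*(-16) = (-72 + 95)² - (-45*(2 + 2*1))*(-16) = 23² - (-45*(2 + 2))*(-16) = 529 - (-45*4)*(-16) = 529 - (-180)*(-16) = 529 - 1*2880 = 529 - 2880 = -2351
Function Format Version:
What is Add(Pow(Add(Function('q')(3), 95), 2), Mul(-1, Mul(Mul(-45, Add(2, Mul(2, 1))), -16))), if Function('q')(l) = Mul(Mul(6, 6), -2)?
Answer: -2351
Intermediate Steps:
Function('q')(l) = -72 (Function('q')(l) = Mul(36, -2) = -72)
Add(Pow(Add(Function('q')(3), 95), 2), Mul(-1, Mul(Mul(-45, Add(2, Mul(2, 1))), -16))) = Add(Pow(Add(-72, 95), 2), Mul(-1, Mul(Mul(-45, Add(2, Mul(2, 1))), -16))) = Add(Pow(23, 2), Mul(-1, Mul(Mul(-45, Add(2, 2)), -16))) = Add(529, Mul(-1, Mul(Mul(-45, 4), -16))) = Add(529, Mul(-1, Mul(-180, -16))) = Add(529, Mul(-1, 2880)) = Add(529, -2880) = -2351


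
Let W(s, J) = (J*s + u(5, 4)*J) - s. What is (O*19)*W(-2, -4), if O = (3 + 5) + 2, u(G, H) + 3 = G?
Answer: 380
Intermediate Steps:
u(G, H) = -3 + G
O = 10 (O = 8 + 2 = 10)
W(s, J) = -s + 2*J + J*s (W(s, J) = (J*s + (-3 + 5)*J) - s = (J*s + 2*J) - s = (2*J + J*s) - s = -s + 2*J + J*s)
(O*19)*W(-2, -4) = (10*19)*(-1*(-2) + 2*(-4) - 4*(-2)) = 190*(2 - 8 + 8) = 190*2 = 380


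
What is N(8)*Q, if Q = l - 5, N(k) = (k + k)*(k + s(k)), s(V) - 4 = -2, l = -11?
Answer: -2560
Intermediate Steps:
s(V) = 2 (s(V) = 4 - 2 = 2)
N(k) = 2*k*(2 + k) (N(k) = (k + k)*(k + 2) = (2*k)*(2 + k) = 2*k*(2 + k))
Q = -16 (Q = -11 - 5 = -16)
N(8)*Q = (2*8*(2 + 8))*(-16) = (2*8*10)*(-16) = 160*(-16) = -2560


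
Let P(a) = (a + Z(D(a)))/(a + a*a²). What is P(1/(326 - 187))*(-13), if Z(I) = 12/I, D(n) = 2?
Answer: -209729455/19322 ≈ -10854.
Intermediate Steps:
P(a) = (6 + a)/(a + a³) (P(a) = (a + 12/2)/(a + a*a²) = (a + 12*(½))/(a + a³) = (a + 6)/(a + a³) = (6 + a)/(a + a³))
P(1/(326 - 187))*(-13) = ((6 + 1/(326 - 187))/(1/(326 - 187) + (1/(326 - 187))³))*(-13) = ((6 + 1/139)/(1/139 + (1/139)³))*(-13) = ((835/139)/(1/139 + 1/2685619))*(-13) = ((835/139)/(19322/2685619))*(-13) = ((2685619/19322)*(835/139))*(-13) = (16133035/19322)*(-13) = -209729455/19322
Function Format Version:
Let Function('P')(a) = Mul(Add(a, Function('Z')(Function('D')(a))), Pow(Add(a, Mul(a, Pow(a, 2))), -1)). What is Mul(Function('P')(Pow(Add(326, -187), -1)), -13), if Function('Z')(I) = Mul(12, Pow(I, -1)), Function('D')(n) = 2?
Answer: Rational(-209729455, 19322) ≈ -10854.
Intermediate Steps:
Function('P')(a) = Mul(Pow(Add(a, Pow(a, 3)), -1), Add(6, a)) (Function('P')(a) = Mul(Add(a, Mul(12, Pow(2, -1))), Pow(Add(a, Mul(a, Pow(a, 2))), -1)) = Mul(Add(a, Mul(12, Rational(1, 2))), Pow(Add(a, Pow(a, 3)), -1)) = Mul(Add(a, 6), Pow(Add(a, Pow(a, 3)), -1)) = Mul(Add(6, a), Pow(Add(a, Pow(a, 3)), -1)) = Mul(Pow(Add(a, Pow(a, 3)), -1), Add(6, a)))
Mul(Function('P')(Pow(Add(326, -187), -1)), -13) = Mul(Mul(Pow(Add(Pow(Add(326, -187), -1), Pow(Pow(Add(326, -187), -1), 3)), -1), Add(6, Pow(Add(326, -187), -1))), -13) = Mul(Mul(Pow(Add(Pow(139, -1), Pow(Pow(139, -1), 3)), -1), Add(6, Pow(139, -1))), -13) = Mul(Mul(Pow(Add(Rational(1, 139), Pow(Rational(1, 139), 3)), -1), Add(6, Rational(1, 139))), -13) = Mul(Mul(Pow(Add(Rational(1, 139), Rational(1, 2685619)), -1), Rational(835, 139)), -13) = Mul(Mul(Pow(Rational(19322, 2685619), -1), Rational(835, 139)), -13) = Mul(Mul(Rational(2685619, 19322), Rational(835, 139)), -13) = Mul(Rational(16133035, 19322), -13) = Rational(-209729455, 19322)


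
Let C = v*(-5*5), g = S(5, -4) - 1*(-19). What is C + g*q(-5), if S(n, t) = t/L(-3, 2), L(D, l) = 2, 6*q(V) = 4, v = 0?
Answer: 34/3 ≈ 11.333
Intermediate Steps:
q(V) = 2/3 (q(V) = (1/6)*4 = 2/3)
S(n, t) = t/2
g = 17 (g = (1/2)*(-4) - 1*(-19) = -2 + 19 = 17)
C = 0 (C = 0*(-5*5) = 0*(-25) = 0)
C + g*q(-5) = 0 + 17*(2/3) = 0 + 34/3 = 34/3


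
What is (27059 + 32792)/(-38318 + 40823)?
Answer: 59851/2505 ≈ 23.893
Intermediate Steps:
(27059 + 32792)/(-38318 + 40823) = 59851/2505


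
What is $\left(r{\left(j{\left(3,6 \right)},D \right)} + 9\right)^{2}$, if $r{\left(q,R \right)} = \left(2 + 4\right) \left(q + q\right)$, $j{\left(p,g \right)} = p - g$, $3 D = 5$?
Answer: $729$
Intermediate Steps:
$D = \frac{5}{3}$ ($D = \frac{1}{3} \cdot 5 = \frac{5}{3} \approx 1.6667$)
$r{\left(q,R \right)} = 12 q$ ($r{\left(q,R \right)} = 6 \cdot 2 q = 12 q$)
$\left(r{\left(j{\left(3,6 \right)},D \right)} + 9\right)^{2} = \left(12 \left(3 - 6\right) + 9\right)^{2} = \left(12 \left(-3\right) + 9\right)^{2} = \left(-36 + 9\right)^{2} = \left(-27\right)^{2} = 729$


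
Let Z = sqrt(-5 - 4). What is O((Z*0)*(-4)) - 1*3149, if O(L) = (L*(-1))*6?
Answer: -3149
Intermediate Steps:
Z = 3*I (Z = sqrt(-9) = 3*I ≈ 3.0*I)
O(L) = -6*L (O(L) = -L*6 = -6*L)
O((Z*0)*(-4)) - 1*3149 = -6*(3*I)*0*(-4) - 1*3149 = -0*(-4) - 3149 = -6*0 - 3149 = 0 - 3149 = -3149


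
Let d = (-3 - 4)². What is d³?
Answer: 117649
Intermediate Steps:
d = 49 (d = (-7)² = 49)
d³ = 49³ = 117649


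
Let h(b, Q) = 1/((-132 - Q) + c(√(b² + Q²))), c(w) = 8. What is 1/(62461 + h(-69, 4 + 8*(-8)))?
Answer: 64/3997503 ≈ 1.6010e-5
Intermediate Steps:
h(b, Q) = 1/(-124 - Q) (h(b, Q) = 1/((-132 - Q) + 8) = 1/(-124 - Q))
1/(62461 + h(-69, 4 + 8*(-8))) = 1/(62461 - 1/(124 + (4 + 8*(-8)))) = 1/(62461 - 1/(124 + (4 - 64))) = 1/(62461 - 1/(124 - 60)) = 1/(62461 - 1/64) = 1/(3997503/64) = 64/3997503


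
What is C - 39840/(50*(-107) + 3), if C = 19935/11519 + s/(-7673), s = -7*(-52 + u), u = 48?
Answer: 4337429085961/472596129589 ≈ 9.1779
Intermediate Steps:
s = 28 (s = -7*(-52 + 48) = -7*(-4) = 28)
C = 152638723/88385287 (C = 19935/11519 + 28/(-7673) = 19935*(1/11519) + 28*(-1/7673) = 19935/11519 - 28/7673 = 152638723/88385287 ≈ 1.7270)
C - 39840/(50*(-107) + 3) = 152638723/88385287 - 39840/(50*(-107) + 3) = 152638723/88385287 - 39840/(-5350 + 3) = 152638723/88385287 - 39840/(-5347) = 152638723/88385287 - 39840*(-1/5347) = 152638723/88385287 + 39840/5347 = 4337429085961/472596129589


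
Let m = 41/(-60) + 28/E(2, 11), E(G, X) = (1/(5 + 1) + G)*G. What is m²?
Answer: 20313049/608400 ≈ 33.388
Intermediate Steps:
E(G, X) = G*(⅙ + G) (E(G, X) = (1/6 + G)*G = (⅙ + G)*G = G*(⅙ + G))
m = 4507/780 (m = 41/(-60) + 28/((2*(⅙ + 2))) = 41*(-1/60) + 28/((2*(13/6))) = -41/60 + 28/(13/3) = -41/60 + 28*(3/13) = -41/60 + 84/13 = 4507/780 ≈ 5.7782)
m² = (4507/780)² = 20313049/608400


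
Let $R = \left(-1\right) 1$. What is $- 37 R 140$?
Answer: $5180$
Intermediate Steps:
$R = -1$
$- 37 R 140 = \left(-37\right) \left(-1\right) 140 = 37 \cdot 140 = 5180$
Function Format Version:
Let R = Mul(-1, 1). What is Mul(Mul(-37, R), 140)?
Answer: 5180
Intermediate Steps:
R = -1
Mul(Mul(-37, R), 140) = Mul(Mul(-37, -1), 140) = Mul(37, 140) = 5180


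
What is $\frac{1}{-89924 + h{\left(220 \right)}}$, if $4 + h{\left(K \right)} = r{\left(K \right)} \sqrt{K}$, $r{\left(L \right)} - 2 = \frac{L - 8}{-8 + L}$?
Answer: $- \frac{2498}{224640089} - \frac{\sqrt{55}}{1347840534} \approx -1.1126 \cdot 10^{-5}$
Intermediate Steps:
$r{\left(L \right)} = 3$ ($r{\left(L \right)} = 2 + \frac{L - 8}{-8 + L} = 2 + \frac{-8 + L}{-8 + L} = 2 + 1 = 3$)
$h{\left(K \right)} = -4 + 3 \sqrt{K}$
$\frac{1}{-89924 + h{\left(220 \right)}} = \frac{1}{-89924 - \left(4 - 3 \sqrt{220}\right)} = \frac{1}{-89924 - \left(4 - 3 \cdot 2 \sqrt{55}\right)} = \frac{1}{-89924 - \left(4 - 6 \sqrt{55}\right)} = \frac{1}{-89928 + 6 \sqrt{55}}$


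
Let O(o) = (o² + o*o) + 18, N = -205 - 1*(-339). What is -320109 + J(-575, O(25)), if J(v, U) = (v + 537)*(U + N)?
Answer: -373385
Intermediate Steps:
N = 134 (N = -205 + 339 = 134)
O(o) = 18 + 2*o² (O(o) = (o² + o²) + 18 = 2*o² + 18 = 18 + 2*o²)
J(v, U) = (134 + U)*(537 + v) (J(v, U) = (v + 537)*(U + 134) = (537 + v)*(134 + U) = (134 + U)*(537 + v))
-320109 + J(-575, O(25)) = -320109 + (71958 + 134*(-575) + 537*(18 + 2*25²) + (18 + 2*25²)*(-575)) = -320109 + (71958 - 77050 + 537*(18 + 2*625) + (18 + 2*625)*(-575)) = -320109 + (71958 - 77050 + 537*(18 + 1250) + (18 + 1250)*(-575)) = -320109 + (71958 - 77050 + 537*1268 + 1268*(-575)) = -320109 + (71958 - 77050 + 680916 - 729100) = -320109 - 53276 = -373385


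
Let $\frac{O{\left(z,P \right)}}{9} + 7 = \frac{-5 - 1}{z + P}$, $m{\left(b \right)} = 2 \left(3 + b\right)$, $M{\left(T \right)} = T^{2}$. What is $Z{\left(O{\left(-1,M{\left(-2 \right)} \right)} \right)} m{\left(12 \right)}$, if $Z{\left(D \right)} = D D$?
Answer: $196830$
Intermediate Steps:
$m{\left(b \right)} = 6 + 2 b$
$O{\left(z,P \right)} = -63 - \frac{54}{P + z}$ ($O{\left(z,P \right)} = -63 + 9 \frac{-5 - 1}{z + P} = -63 + 9 \frac{-5 - 1}{P + z} = -63 + 9 \left(- \frac{6}{P + z}\right) = -63 - \frac{54}{P + z}$)
$Z{\left(D \right)} = D^{2}$
$Z{\left(O{\left(-1,M{\left(-2 \right)} \right)} \right)} m{\left(12 \right)} = \left(\frac{9 \left(-6 - 7 \left(-2\right)^{2} - -7\right)}{\left(-2\right)^{2} - 1}\right)^{2} \left(6 + 2 \cdot 12\right) = \left(\frac{9 \left(-6 - 28 + 7\right)}{4 - 1}\right)^{2} \left(6 + 24\right) = \left(\frac{9 \left(-6 - 28 + 7\right)}{3}\right)^{2} \cdot 30 = \left(9 \cdot \frac{1}{3} \left(-27\right)\right)^{2} \cdot 30 = \left(-81\right)^{2} \cdot 30 = 6561 \cdot 30 = 196830$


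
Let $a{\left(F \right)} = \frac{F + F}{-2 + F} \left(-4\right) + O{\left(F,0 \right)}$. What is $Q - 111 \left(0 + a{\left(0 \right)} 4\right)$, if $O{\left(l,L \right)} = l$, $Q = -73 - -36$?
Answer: $-37$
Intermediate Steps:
$Q = -37$ ($Q = -73 + 36 = -37$)
$a{\left(F \right)} = F - \frac{8 F}{-2 + F}$ ($a{\left(F \right)} = \frac{F + F}{-2 + F} \left(-4\right) + F = \frac{2 F}{-2 + F} \left(-4\right) + F = - \frac{8 F}{-2 + F} + F = F - \frac{8 F}{-2 + F}$)
$Q - 111 \left(0 + a{\left(0 \right)} 4\right) = -37 - 111 \left(0 + \frac{0 \left(-10 + 0\right)}{-2 + 0} \cdot 4\right) = -37 - 111 \left(0 + 0 \frac{1}{-2} \left(-10\right) 4\right) = -37 - 111 \left(0 + 0 \left(- \frac{1}{2}\right) \left(-10\right) 4\right) = -37 - 111 \left(0 + 0 \cdot 4\right) = -37 - 111 \left(0 + 0\right) = -37 - 0 = -37 + 0 = -37$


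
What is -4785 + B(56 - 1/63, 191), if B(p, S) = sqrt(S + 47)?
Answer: -4785 + sqrt(238) ≈ -4769.6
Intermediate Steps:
B(p, S) = sqrt(47 + S)
-4785 + B(56 - 1/63, 191) = -4785 + sqrt(47 + 191) = -4785 + sqrt(238)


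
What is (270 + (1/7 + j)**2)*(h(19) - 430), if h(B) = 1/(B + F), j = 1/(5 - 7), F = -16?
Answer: -68246105/588 ≈ -1.1606e+5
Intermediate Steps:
j = -1/2 (j = 1/(-2) = -1/2 ≈ -0.50000)
h(B) = 1/(-16 + B) (h(B) = 1/(B - 16) = 1/(-16 + B))
(270 + (1/7 + j)**2)*(h(19) - 430) = (270 + (1/7 - 1/2)**2)*(1/(-16 + 19) - 430) = (270 + (1/7 - 1/2)**2)*(1/3 - 430) = (270 + (-5/14)**2)*(1/3 - 430) = (270 + 25/196)*(-1289/3) = (52945/196)*(-1289/3) = -68246105/588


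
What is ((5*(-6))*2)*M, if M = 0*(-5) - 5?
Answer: 300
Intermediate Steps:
M = -5 (M = 0 - 5 = -5)
((5*(-6))*2)*M = ((5*(-6))*2)*(-5) = -30*2*(-5) = -60*(-5) = 300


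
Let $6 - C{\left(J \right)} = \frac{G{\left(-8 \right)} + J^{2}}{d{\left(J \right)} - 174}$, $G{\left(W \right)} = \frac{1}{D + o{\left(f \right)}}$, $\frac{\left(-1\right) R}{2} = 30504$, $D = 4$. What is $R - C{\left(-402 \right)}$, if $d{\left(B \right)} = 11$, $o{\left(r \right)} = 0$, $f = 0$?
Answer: $- \frac{40427545}{652} \approx -62005.0$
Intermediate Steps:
$R = -61008$ ($R = \left(-2\right) 30504 = -61008$)
$G{\left(W \right)} = \frac{1}{4}$ ($G{\left(W \right)} = \frac{1}{4 + 0} = \frac{1}{4}$)
$C{\left(J \right)} = \frac{3913}{652} + \frac{J^{2}}{163}$ ($C{\left(J \right)} = 6 - \frac{\frac{1}{4} + J^{2}}{11 - 174} = 6 - \frac{\frac{1}{4} + J^{2}}{-163} = 6 - \left(\frac{1}{4} + J^{2}\right) \left(- \frac{1}{163}\right) = 6 - \left(- \frac{1}{652} - \frac{J^{2}}{163}\right) = 6 + \left(\frac{1}{652} + \frac{J^{2}}{163}\right) = \frac{3913}{652} + \frac{J^{2}}{163}$)
$R - C{\left(-402 \right)} = -61008 - \left(\frac{3913}{652} + \frac{\left(-402\right)^{2}}{163}\right) = -61008 - \left(\frac{3913}{652} + \frac{1}{163} \cdot 161604\right) = -61008 - \left(\frac{3913}{652} + \frac{161604}{163}\right) = -61008 - \frac{650329}{652} = - \frac{40427545}{652}$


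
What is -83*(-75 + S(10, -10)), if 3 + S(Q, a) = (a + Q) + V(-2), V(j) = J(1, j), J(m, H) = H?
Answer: 6640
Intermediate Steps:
V(j) = j
S(Q, a) = -5 + Q + a (S(Q, a) = -3 + ((a + Q) - 2) = -3 + ((Q + a) - 2) = -3 + (-2 + Q + a) = -5 + Q + a)
-83*(-75 + S(10, -10)) = -83*(-75 + (-5 + 10 - 10)) = -83*(-75 - 5) = -83*(-80) = 6640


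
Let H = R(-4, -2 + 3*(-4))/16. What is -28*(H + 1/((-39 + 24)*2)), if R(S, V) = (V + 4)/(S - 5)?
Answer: -91/90 ≈ -1.0111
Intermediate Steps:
R(S, V) = (4 + V)/(-5 + S)
H = 5/72 (H = ((4 + (-2 + 3*(-4)))/(-5 - 4))/16 = ((4 + (-2 - 12))/(-9))*(1/16) = -(4 - 14)/9*(1/16) = -⅑*(-10)*(1/16) = (10/9)*(1/16) = 5/72 ≈ 0.069444)
-28*(H + 1/((-39 + 24)*2)) = -28*(5/72 + 1/((-39 + 24)*2)) = -28*(5/72 + (½)/(-15)) = -28*(5/72 - 1/15*½) = -28*(5/72 - 1/30) = -28*13/360 = -91/90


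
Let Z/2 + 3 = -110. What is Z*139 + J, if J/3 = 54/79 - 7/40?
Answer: -99263419/3160 ≈ -31412.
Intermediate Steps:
Z = -226 (Z = -6 + 2*(-110) = -6 - 220 = -226)
J = 4821/3160 (J = 3*(54/79 - 7/40) = 3*(1607/3160) = 4821/3160 ≈ 1.5256)
Z*139 + J = -226*139 + 4821/3160 = -31414 + 4821/3160 = -99263419/3160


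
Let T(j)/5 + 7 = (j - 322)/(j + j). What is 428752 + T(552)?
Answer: 10289233/24 ≈ 4.2872e+5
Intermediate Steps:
T(j) = -35 + 5*(-322 + j)/(2*j) (T(j) = -35 + 5*((j - 322)/(j + j)) = -35 + 5*((-322 + j)/((2*j))) = -35 + 5*((-322 + j)*(1/(2*j))) = -35 + 5*((-322 + j)/(2*j)) = -35 + 5*(-322 + j)/(2*j))
428752 + T(552) = 428752 + (-65/2 - 805/552) = 428752 + (-65/2 - 805*1/552) = 428752 + (-65/2 - 35/24) = 428752 - 815/24 = 10289233/24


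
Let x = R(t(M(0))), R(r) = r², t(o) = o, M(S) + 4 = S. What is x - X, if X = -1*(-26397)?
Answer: -26381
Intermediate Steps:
M(S) = -4 + S
X = 26397
x = 16 (x = (-4 + 0)² = (-4)² = 16)
x - X = 16 - 1*26397 = 16 - 26397 = -26381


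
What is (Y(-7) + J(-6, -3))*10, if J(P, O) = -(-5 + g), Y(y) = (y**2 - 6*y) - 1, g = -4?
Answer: 990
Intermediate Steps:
Y(y) = -1 + y**2 - 6*y
J(P, O) = 9 (J(P, O) = -(-5 - 4) = -1*(-9) = 9)
(Y(-7) + J(-6, -3))*10 = ((-1 + (-7)**2 - 6*(-7)) + 9)*10 = ((-1 + 49 + 42) + 9)*10 = (90 + 9)*10 = 99*10 = 990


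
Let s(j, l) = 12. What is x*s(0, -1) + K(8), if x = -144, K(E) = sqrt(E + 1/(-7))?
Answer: -1728 + sqrt(385)/7 ≈ -1725.2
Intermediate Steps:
K(E) = sqrt(-1/7 + E) (K(E) = sqrt(E - 1/7) = sqrt(-1/7 + E))
x*s(0, -1) + K(8) = -144*12 + sqrt(-7 + 49*8)/7 = -1728 + sqrt(-7 + 392)/7 = -1728 + sqrt(385)/7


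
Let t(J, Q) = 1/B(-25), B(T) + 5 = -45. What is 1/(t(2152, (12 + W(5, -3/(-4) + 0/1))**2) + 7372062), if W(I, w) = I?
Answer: 50/368603099 ≈ 1.3565e-7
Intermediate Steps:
B(T) = -50 (B(T) = -5 - 45 = -50)
t(J, Q) = -1/50 (t(J, Q) = 1/(-50) = -1/50)
1/(t(2152, (12 + W(5, -3/(-4) + 0/1))**2) + 7372062) = 1/(-1/50 + 7372062) = 1/(368603099/50) = 50/368603099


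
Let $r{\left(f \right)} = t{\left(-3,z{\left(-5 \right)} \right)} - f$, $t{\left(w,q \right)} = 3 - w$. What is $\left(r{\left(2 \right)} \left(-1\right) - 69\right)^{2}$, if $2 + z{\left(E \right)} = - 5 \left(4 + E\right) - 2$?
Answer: $5329$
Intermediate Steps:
$z{\left(E \right)} = -24 - 5 E$ ($z{\left(E \right)} = -2 - \left(2 + 5 \left(4 + E\right)\right) = -2 - \left(22 + 5 E\right) = -24 - 5 E$)
$r{\left(f \right)} = 6 - f$ ($r{\left(f \right)} = \left(3 - -3\right) - f = \left(3 + 3\right) - f = 6 - f$)
$\left(r{\left(2 \right)} \left(-1\right) - 69\right)^{2} = \left(\left(6 - 2\right) \left(-1\right) - 69\right)^{2} = \left(4 \left(-1\right) - 69\right)^{2} = \left(-4 - 69\right)^{2} = \left(-73\right)^{2} = 5329$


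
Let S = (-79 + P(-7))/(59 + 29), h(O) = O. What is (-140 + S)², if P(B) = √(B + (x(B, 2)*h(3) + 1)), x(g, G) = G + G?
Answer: (12399 - √6)²/7744 ≈ 19844.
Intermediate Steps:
x(g, G) = 2*G
P(B) = √(13 + B) (P(B) = √(B + ((2*2)*3 + 1)) = √(B + (4*3 + 1)) = √(B + (12 + 1)) = √(B + 13) = √(13 + B))
S = -79/88 + √6/88 (S = (-79 + √(13 - 7))/(59 + 29) = (-79 + √6)/88 = (-79 + √6)*(1/88) = -79/88 + √6/88 ≈ -0.86989)
(-140 + S)² = (-140 + (-79/88 + √6/88))² = (-12399/88 + √6/88)²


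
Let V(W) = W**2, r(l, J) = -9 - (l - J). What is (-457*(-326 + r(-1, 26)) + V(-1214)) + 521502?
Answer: 2136054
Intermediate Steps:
r(l, J) = -9 + J - l (r(l, J) = -9 + (J - l) = -9 + J - l)
(-457*(-326 + r(-1, 26)) + V(-1214)) + 521502 = (-457*(-326 + (-9 + 26 - 1*(-1))) + (-1214)**2) + 521502 = (-457*(-326 + (-9 + 26 + 1)) + 1473796) + 521502 = (-457*(-326 + 18) + 1473796) + 521502 = (-457*(-308) + 1473796) + 521502 = (140756 + 1473796) + 521502 = 1614552 + 521502 = 2136054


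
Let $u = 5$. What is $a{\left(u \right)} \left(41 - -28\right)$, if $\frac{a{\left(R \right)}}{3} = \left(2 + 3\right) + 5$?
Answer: $2070$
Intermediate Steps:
$a{\left(R \right)} = 30$ ($a{\left(R \right)} = 3 \left(\left(2 + 3\right) + 5\right) = 3 \left(5 + 5\right) = 3 \cdot 10 = 30$)
$a{\left(u \right)} \left(41 - -28\right) = 30 \left(41 - -28\right) = 30 \left(41 + 28\right) = 30 \cdot 69 = 2070$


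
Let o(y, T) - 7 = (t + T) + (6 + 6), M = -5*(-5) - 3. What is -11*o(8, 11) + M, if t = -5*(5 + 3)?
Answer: 132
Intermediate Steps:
t = -40 (t = -5*8 = -40)
M = 22 (M = 25 - 3 = 22)
o(y, T) = -21 + T (o(y, T) = 7 + ((-40 + T) + (6 + 6)) = 7 + ((-40 + T) + 12) = 7 + (-28 + T) = -21 + T)
-11*o(8, 11) + M = -11*(-21 + 11) + 22 = -11*(-10) + 22 = 110 + 22 = 132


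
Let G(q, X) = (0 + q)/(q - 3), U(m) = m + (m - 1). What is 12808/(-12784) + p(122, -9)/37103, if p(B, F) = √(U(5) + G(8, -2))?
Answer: -1601/1598 + √265/185515 ≈ -1.0018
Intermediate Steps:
U(m) = -1 + 2*m (U(m) = m + (-1 + m) = -1 + 2*m)
G(q, X) = q/(-3 + q)
p(B, F) = √265/5 (p(B, F) = √((-1 + 2*5) + 8/(-3 + 8)) = √((-1 + 10) + 8/5) = √(9 + 8*(⅕)) = √(9 + 8/5) = √(53/5) = √265/5)
12808/(-12784) + p(122, -9)/37103 = 12808/(-12784) + (√265/5)/37103 = 12808*(-1/12784) + (√265/5)*(1/37103) = -1601/1598 + √265/185515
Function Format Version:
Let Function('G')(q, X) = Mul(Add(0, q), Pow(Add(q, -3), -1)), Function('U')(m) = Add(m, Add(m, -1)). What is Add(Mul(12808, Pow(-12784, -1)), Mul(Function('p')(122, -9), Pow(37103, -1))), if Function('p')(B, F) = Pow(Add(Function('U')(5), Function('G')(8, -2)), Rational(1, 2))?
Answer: Add(Rational(-1601, 1598), Mul(Rational(1, 185515), Pow(265, Rational(1, 2)))) ≈ -1.0018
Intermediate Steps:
Function('U')(m) = Add(-1, Mul(2, m)) (Function('U')(m) = Add(m, Add(-1, m)) = Add(-1, Mul(2, m)))
Function('G')(q, X) = Mul(q, Pow(Add(-3, q), -1))
Function('p')(B, F) = Mul(Rational(1, 5), Pow(265, Rational(1, 2))) (Function('p')(B, F) = Pow(Add(Add(-1, Mul(2, 5)), Mul(8, Pow(Add(-3, 8), -1))), Rational(1, 2)) = Pow(Add(Add(-1, 10), Mul(8, Pow(5, -1))), Rational(1, 2)) = Pow(Add(9, Mul(8, Rational(1, 5))), Rational(1, 2)) = Pow(Add(9, Rational(8, 5)), Rational(1, 2)) = Pow(Rational(53, 5), Rational(1, 2)) = Mul(Rational(1, 5), Pow(265, Rational(1, 2))))
Add(Mul(12808, Pow(-12784, -1)), Mul(Function('p')(122, -9), Pow(37103, -1))) = Add(Mul(12808, Pow(-12784, -1)), Mul(Mul(Rational(1, 5), Pow(265, Rational(1, 2))), Pow(37103, -1))) = Add(Mul(12808, Rational(-1, 12784)), Mul(Mul(Rational(1, 5), Pow(265, Rational(1, 2))), Rational(1, 37103))) = Add(Rational(-1601, 1598), Mul(Rational(1, 185515), Pow(265, Rational(1, 2))))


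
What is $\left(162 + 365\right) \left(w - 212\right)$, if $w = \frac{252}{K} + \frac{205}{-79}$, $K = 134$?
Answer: $- \frac{593347719}{5293} \approx -1.121 \cdot 10^{5}$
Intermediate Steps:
$w = - \frac{3781}{5293}$ ($w = \frac{252}{134} + \frac{205}{-79} = 252 \cdot \frac{1}{134} + 205 \left(- \frac{1}{79}\right) = \frac{126}{67} - \frac{205}{79} = - \frac{3781}{5293} \approx -0.71434$)
$\left(162 + 365\right) \left(w - 212\right) = \left(162 + 365\right) \left(- \frac{3781}{5293} - 212\right) = 527 \left(- \frac{1125897}{5293}\right) = - \frac{593347719}{5293}$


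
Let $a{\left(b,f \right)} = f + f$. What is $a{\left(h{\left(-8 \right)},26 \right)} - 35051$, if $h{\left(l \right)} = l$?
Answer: $-34999$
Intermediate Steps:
$a{\left(b,f \right)} = 2 f$
$a{\left(h{\left(-8 \right)},26 \right)} - 35051 = 2 \cdot 26 - 35051 = 52 - 35051 = -34999$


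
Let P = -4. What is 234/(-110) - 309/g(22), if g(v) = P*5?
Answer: 2931/220 ≈ 13.323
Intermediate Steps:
g(v) = -20 (g(v) = -4*5 = -20)
234/(-110) - 309/g(22) = 234/(-110) - 309/(-20) = 234*(-1/110) - 309*(-1/20) = -117/55 + 309/20 = 2931/220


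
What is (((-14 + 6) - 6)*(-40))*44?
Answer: 24640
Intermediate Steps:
(((-14 + 6) - 6)*(-40))*44 = ((-8 - 6)*(-40))*44 = -14*(-40)*44 = 560*44 = 24640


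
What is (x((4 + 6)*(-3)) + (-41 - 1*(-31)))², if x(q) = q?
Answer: 1600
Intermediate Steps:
(x((4 + 6)*(-3)) + (-41 - 1*(-31)))² = ((4 + 6)*(-3) + (-41 - 1*(-31)))² = (10*(-3) + (-41 + 31))² = (-30 - 10)² = (-40)² = 1600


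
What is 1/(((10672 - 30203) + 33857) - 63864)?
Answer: -1/49538 ≈ -2.0187e-5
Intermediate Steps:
1/(((10672 - 30203) + 33857) - 63864) = 1/((-19531 + 33857) - 63864) = 1/(14326 - 63864) = 1/(-49538) = -1/49538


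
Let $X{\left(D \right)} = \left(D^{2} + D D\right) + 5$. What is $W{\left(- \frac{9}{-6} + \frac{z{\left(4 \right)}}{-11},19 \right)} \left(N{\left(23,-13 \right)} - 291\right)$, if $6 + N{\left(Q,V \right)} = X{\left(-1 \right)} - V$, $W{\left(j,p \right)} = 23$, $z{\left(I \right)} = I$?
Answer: $-6371$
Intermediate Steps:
$X{\left(D \right)} = 5 + 2 D^{2}$ ($X{\left(D \right)} = \left(D^{2} + D^{2}\right) + 5 = 2 D^{2} + 5 = 5 + 2 D^{2}$)
$N{\left(Q,V \right)} = 1 - V$ ($N{\left(Q,V \right)} = -6 - \left(-5 - 2 + V\right) = -6 - \left(-7 + V\right) = 1 - V$)
$W{\left(- \frac{9}{-6} + \frac{z{\left(4 \right)}}{-11},19 \right)} \left(N{\left(23,-13 \right)} - 291\right) = 23 \left(\left(1 - -13\right) - 291\right) = 23 \left(\left(1 + 13\right) - 291\right) = 23 \left(14 - 291\right) = 23 \left(-277\right) = -6371$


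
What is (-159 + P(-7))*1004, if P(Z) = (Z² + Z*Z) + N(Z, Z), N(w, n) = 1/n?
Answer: -429712/7 ≈ -61387.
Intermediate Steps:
P(Z) = 1/Z + 2*Z² (P(Z) = (Z² + Z*Z) + 1/Z = (Z² + Z²) + 1/Z = 2*Z² + 1/Z = 1/Z + 2*Z²)
(-159 + P(-7))*1004 = (-159 + (1 + 2*(-7)³)/(-7))*1004 = (-159 - (1 + 2*(-343))/7)*1004 = (-159 - (1 - 686)/7)*1004 = (-159 - ⅐*(-685))*1004 = (-159 + 685/7)*1004 = -428/7*1004 = -429712/7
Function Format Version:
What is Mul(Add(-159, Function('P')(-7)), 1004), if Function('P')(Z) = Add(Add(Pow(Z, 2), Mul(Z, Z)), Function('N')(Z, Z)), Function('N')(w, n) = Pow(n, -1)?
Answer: Rational(-429712, 7) ≈ -61387.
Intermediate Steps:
Function('P')(Z) = Add(Pow(Z, -1), Mul(2, Pow(Z, 2))) (Function('P')(Z) = Add(Add(Pow(Z, 2), Mul(Z, Z)), Pow(Z, -1)) = Add(Add(Pow(Z, 2), Pow(Z, 2)), Pow(Z, -1)) = Add(Mul(2, Pow(Z, 2)), Pow(Z, -1)) = Add(Pow(Z, -1), Mul(2, Pow(Z, 2))))
Mul(Add(-159, Function('P')(-7)), 1004) = Mul(Add(-159, Mul(Pow(-7, -1), Add(1, Mul(2, Pow(-7, 3))))), 1004) = Mul(Add(-159, Mul(Rational(-1, 7), Add(1, Mul(2, -343)))), 1004) = Mul(Add(-159, Mul(Rational(-1, 7), Add(1, -686))), 1004) = Mul(Add(-159, Mul(Rational(-1, 7), -685)), 1004) = Mul(Add(-159, Rational(685, 7)), 1004) = Mul(Rational(-428, 7), 1004) = Rational(-429712, 7)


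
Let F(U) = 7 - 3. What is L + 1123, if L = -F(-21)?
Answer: 1119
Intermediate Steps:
F(U) = 4
L = -4 (L = -1*4 = -4)
L + 1123 = -4 + 1123 = 1119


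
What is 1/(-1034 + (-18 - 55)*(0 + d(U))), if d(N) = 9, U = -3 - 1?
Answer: -1/1691 ≈ -0.00059137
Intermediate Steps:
U = -4
1/(-1034 + (-18 - 55)*(0 + d(U))) = 1/(-1034 + (-18 - 55)*(0 + 9)) = 1/(-1034 - 73*9) = 1/(-1034 - 657) = 1/(-1691) = -1/1691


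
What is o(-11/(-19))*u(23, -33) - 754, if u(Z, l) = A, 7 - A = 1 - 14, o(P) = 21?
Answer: -334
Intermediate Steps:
A = 20 (A = 7 - (1 - 14) = 7 - 1*(-13) = 7 + 13 = 20)
u(Z, l) = 20
o(-11/(-19))*u(23, -33) - 754 = 21*20 - 754 = 420 - 754 = -334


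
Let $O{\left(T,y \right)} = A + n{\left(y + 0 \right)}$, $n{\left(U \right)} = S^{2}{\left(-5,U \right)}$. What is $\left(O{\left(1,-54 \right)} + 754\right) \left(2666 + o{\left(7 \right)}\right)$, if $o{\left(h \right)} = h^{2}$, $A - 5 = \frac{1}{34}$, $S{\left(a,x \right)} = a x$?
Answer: $\frac{6799465005}{34} \approx 1.9998 \cdot 10^{8}$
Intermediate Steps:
$n{\left(U \right)} = 25 U^{2}$ ($n{\left(U \right)} = \left(- 5 U\right)^{2} = 25 U^{2}$)
$A = \frac{171}{34}$ ($A = 5 + \frac{1}{34} = \frac{171}{34} \approx 5.0294$)
$O{\left(T,y \right)} = \frac{171}{34} + 25 y^{2}$ ($O{\left(T,y \right)} = \frac{171}{34} + 25 \left(y + 0\right)^{2} = \frac{171}{34} + 25 y^{2}$)
$\left(O{\left(1,-54 \right)} + 754\right) \left(2666 + o{\left(7 \right)}\right) = \left(\left(\frac{171}{34} + 25 \left(-54\right)^{2}\right) + 754\right) \left(2666 + 7^{2}\right) = \left(\left(\frac{171}{34} + 25 \cdot 2916\right) + 754\right) \left(2666 + 49\right) = \left(\left(\frac{171}{34} + 72900\right) + 754\right) 2715 = \left(\frac{2478771}{34} + 754\right) 2715 = \frac{2504407}{34} \cdot 2715 = \frac{6799465005}{34}$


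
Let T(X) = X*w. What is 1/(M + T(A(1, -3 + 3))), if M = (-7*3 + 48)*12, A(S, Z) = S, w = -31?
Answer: 1/293 ≈ 0.0034130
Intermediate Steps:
T(X) = -31*X (T(X) = X*(-31) = -31*X)
M = 324 (M = (-21 + 48)*12 = 27*12 = 324)
1/(M + T(A(1, -3 + 3))) = 1/(324 - 31*1) = 1/(324 - 31) = 1/293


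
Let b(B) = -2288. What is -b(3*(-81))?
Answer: 2288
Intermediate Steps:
-b(3*(-81)) = -1*(-2288) = 2288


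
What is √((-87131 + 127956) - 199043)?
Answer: I*√158218 ≈ 397.77*I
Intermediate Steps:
√((-87131 + 127956) - 199043) = √(40825 - 199043) = √(-158218) = I*√158218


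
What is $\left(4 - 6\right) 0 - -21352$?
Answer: $21352$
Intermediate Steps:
$\left(4 - 6\right) 0 - -21352 = \left(-2\right) 0 + 21352 = 0 + 21352 = 21352$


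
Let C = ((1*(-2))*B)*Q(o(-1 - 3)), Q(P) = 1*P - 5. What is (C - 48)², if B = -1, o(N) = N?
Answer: 4356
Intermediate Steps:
Q(P) = -5 + P (Q(P) = P - 5 = -5 + P)
C = -18 (C = ((1*(-2))*(-1))*(-5 + (-1 - 3)) = (-2*(-1))*(-5 - 4) = 2*(-9) = -18)
(C - 48)² = (-18 - 48)² = (-66)² = 4356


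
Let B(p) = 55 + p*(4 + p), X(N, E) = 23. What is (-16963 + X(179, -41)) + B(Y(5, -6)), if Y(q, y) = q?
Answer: -16840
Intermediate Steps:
(-16963 + X(179, -41)) + B(Y(5, -6)) = (-16963 + 23) + (55 + 5² + 4*5) = -16940 + (55 + 25 + 20) = -16940 + 100 = -16840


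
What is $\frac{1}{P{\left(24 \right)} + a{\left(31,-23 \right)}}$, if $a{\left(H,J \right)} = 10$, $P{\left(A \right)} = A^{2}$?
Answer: $\frac{1}{586} \approx 0.0017065$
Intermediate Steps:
$\frac{1}{P{\left(24 \right)} + a{\left(31,-23 \right)}} = \frac{1}{24^{2} + 10} = \frac{1}{576 + 10} = \frac{1}{586}$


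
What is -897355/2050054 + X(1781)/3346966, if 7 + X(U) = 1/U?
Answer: -2674555327011747/6110131052704042 ≈ -0.43772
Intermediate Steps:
X(U) = -7 + 1/U
-897355/2050054 + X(1781)/3346966 = -897355/2050054 + (-7 + 1/1781)/3346966 = -897355*1/2050054 + (-7 + 1/1781)*(1/3346966) = -897355/2050054 - 12466/1781*1/3346966 = -897355/2050054 - 6233/2980473223 = -2674555327011747/6110131052704042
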